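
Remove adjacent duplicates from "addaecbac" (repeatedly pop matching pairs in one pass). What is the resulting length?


Input: addaecbac
Stack-based adjacent duplicate removal:
  Read 'a': push. Stack: a
  Read 'd': push. Stack: ad
  Read 'd': matches stack top 'd' => pop. Stack: a
  Read 'a': matches stack top 'a' => pop. Stack: (empty)
  Read 'e': push. Stack: e
  Read 'c': push. Stack: ec
  Read 'b': push. Stack: ecb
  Read 'a': push. Stack: ecba
  Read 'c': push. Stack: ecbac
Final stack: "ecbac" (length 5)

5


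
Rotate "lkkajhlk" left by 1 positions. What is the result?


Input: "lkkajhlk", rotate left by 1
First 1 characters: "l"
Remaining characters: "kkajhlk"
Concatenate remaining + first: "kkajhlk" + "l" = "kkajhlkl"

kkajhlkl


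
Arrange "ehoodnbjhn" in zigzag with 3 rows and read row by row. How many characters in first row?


Zigzag "ehoodnbjhn" into 3 rows:
Placing characters:
  'e' => row 0
  'h' => row 1
  'o' => row 2
  'o' => row 1
  'd' => row 0
  'n' => row 1
  'b' => row 2
  'j' => row 1
  'h' => row 0
  'n' => row 1
Rows:
  Row 0: "edh"
  Row 1: "honjn"
  Row 2: "ob"
First row length: 3

3


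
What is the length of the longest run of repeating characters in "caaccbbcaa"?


Input: "caaccbbcaa"
Scanning for longest run:
  Position 1 ('a'): new char, reset run to 1
  Position 2 ('a'): continues run of 'a', length=2
  Position 3 ('c'): new char, reset run to 1
  Position 4 ('c'): continues run of 'c', length=2
  Position 5 ('b'): new char, reset run to 1
  Position 6 ('b'): continues run of 'b', length=2
  Position 7 ('c'): new char, reset run to 1
  Position 8 ('a'): new char, reset run to 1
  Position 9 ('a'): continues run of 'a', length=2
Longest run: 'a' with length 2

2


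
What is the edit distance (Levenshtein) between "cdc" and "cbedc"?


Computing edit distance: "cdc" -> "cbedc"
DP table:
           c    b    e    d    c
      0    1    2    3    4    5
  c   1    0    1    2    3    4
  d   2    1    1    2    2    3
  c   3    2    2    2    3    2
Edit distance = dp[3][5] = 2

2


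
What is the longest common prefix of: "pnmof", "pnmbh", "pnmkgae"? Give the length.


Words: pnmof, pnmbh, pnmkgae
  Position 0: all 'p' => match
  Position 1: all 'n' => match
  Position 2: all 'm' => match
  Position 3: ('o', 'b', 'k') => mismatch, stop
LCP = "pnm" (length 3)

3


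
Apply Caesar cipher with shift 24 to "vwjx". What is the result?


Caesar cipher: shift "vwjx" by 24
  'v' (pos 21) + 24 = pos 19 = 't'
  'w' (pos 22) + 24 = pos 20 = 'u'
  'j' (pos 9) + 24 = pos 7 = 'h'
  'x' (pos 23) + 24 = pos 21 = 'v'
Result: tuhv

tuhv


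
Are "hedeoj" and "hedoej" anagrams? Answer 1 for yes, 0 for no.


Strings: "hedeoj", "hedoej"
Sorted first:  deehjo
Sorted second: deehjo
Sorted forms match => anagrams

1


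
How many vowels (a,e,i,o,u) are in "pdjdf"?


Input: pdjdf
Checking each character:
  'p' at position 0: consonant
  'd' at position 1: consonant
  'j' at position 2: consonant
  'd' at position 3: consonant
  'f' at position 4: consonant
Total vowels: 0

0


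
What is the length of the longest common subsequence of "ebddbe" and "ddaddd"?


LCS of "ebddbe" and "ddaddd"
DP table:
           d    d    a    d    d    d
      0    0    0    0    0    0    0
  e   0    0    0    0    0    0    0
  b   0    0    0    0    0    0    0
  d   0    1    1    1    1    1    1
  d   0    1    2    2    2    2    2
  b   0    1    2    2    2    2    2
  e   0    1    2    2    2    2    2
LCS length = dp[6][6] = 2

2


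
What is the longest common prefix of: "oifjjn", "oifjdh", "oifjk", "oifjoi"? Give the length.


Words: oifjjn, oifjdh, oifjk, oifjoi
  Position 0: all 'o' => match
  Position 1: all 'i' => match
  Position 2: all 'f' => match
  Position 3: all 'j' => match
  Position 4: ('j', 'd', 'k', 'o') => mismatch, stop
LCP = "oifj" (length 4)

4


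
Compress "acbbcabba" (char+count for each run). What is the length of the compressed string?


Input: acbbcabba
Runs:
  'a' x 1 => "a1"
  'c' x 1 => "c1"
  'b' x 2 => "b2"
  'c' x 1 => "c1"
  'a' x 1 => "a1"
  'b' x 2 => "b2"
  'a' x 1 => "a1"
Compressed: "a1c1b2c1a1b2a1"
Compressed length: 14

14


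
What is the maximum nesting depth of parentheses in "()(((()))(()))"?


Input: "()(((()))(()))"
Tracking depth:
  Position 0 '(': depth becomes 1
  Position 1 ')': depth becomes 0
  Position 2 '(': depth becomes 1
  Position 3 '(': depth becomes 2
  Position 4 '(': depth becomes 3
  Position 5 '(': depth becomes 4
  Position 6 ')': depth becomes 3
  Position 7 ')': depth becomes 2
  Position 8 ')': depth becomes 1
  Position 9 '(': depth becomes 2
  Position 10 '(': depth becomes 3
  Position 11 ')': depth becomes 2
  Position 12 ')': depth becomes 1
  Position 13 ')': depth becomes 0
Maximum depth reached: 4

4


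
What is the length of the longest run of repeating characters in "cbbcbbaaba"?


Input: "cbbcbbaaba"
Scanning for longest run:
  Position 1 ('b'): new char, reset run to 1
  Position 2 ('b'): continues run of 'b', length=2
  Position 3 ('c'): new char, reset run to 1
  Position 4 ('b'): new char, reset run to 1
  Position 5 ('b'): continues run of 'b', length=2
  Position 6 ('a'): new char, reset run to 1
  Position 7 ('a'): continues run of 'a', length=2
  Position 8 ('b'): new char, reset run to 1
  Position 9 ('a'): new char, reset run to 1
Longest run: 'b' with length 2

2


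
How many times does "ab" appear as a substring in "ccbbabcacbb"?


Searching for "ab" in "ccbbabcacbb"
Scanning each position:
  Position 0: "cc" => no
  Position 1: "cb" => no
  Position 2: "bb" => no
  Position 3: "ba" => no
  Position 4: "ab" => MATCH
  Position 5: "bc" => no
  Position 6: "ca" => no
  Position 7: "ac" => no
  Position 8: "cb" => no
  Position 9: "bb" => no
Total occurrences: 1

1


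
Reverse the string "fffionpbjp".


Input: fffionpbjp
Reading characters right to left:
  Position 9: 'p'
  Position 8: 'j'
  Position 7: 'b'
  Position 6: 'p'
  Position 5: 'n'
  Position 4: 'o'
  Position 3: 'i'
  Position 2: 'f'
  Position 1: 'f'
  Position 0: 'f'
Reversed: pjbpnoifff

pjbpnoifff


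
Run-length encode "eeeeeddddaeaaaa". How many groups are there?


Input: eeeeeddddaeaaaa
Scanning for consecutive runs:
  Group 1: 'e' x 5 (positions 0-4)
  Group 2: 'd' x 4 (positions 5-8)
  Group 3: 'a' x 1 (positions 9-9)
  Group 4: 'e' x 1 (positions 10-10)
  Group 5: 'a' x 4 (positions 11-14)
Total groups: 5

5


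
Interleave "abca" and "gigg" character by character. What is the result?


Interleaving "abca" and "gigg":
  Position 0: 'a' from first, 'g' from second => "ag"
  Position 1: 'b' from first, 'i' from second => "bi"
  Position 2: 'c' from first, 'g' from second => "cg"
  Position 3: 'a' from first, 'g' from second => "ag"
Result: agbicgag

agbicgag


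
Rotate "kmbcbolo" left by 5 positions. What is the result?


Input: "kmbcbolo", rotate left by 5
First 5 characters: "kmbcb"
Remaining characters: "olo"
Concatenate remaining + first: "olo" + "kmbcb" = "olokmbcb"

olokmbcb


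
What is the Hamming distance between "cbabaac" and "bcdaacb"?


Comparing "cbabaac" and "bcdaacb" position by position:
  Position 0: 'c' vs 'b' => differ
  Position 1: 'b' vs 'c' => differ
  Position 2: 'a' vs 'd' => differ
  Position 3: 'b' vs 'a' => differ
  Position 4: 'a' vs 'a' => same
  Position 5: 'a' vs 'c' => differ
  Position 6: 'c' vs 'b' => differ
Total differences (Hamming distance): 6

6


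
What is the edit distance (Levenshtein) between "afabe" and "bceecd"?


Computing edit distance: "afabe" -> "bceecd"
DP table:
           b    c    e    e    c    d
      0    1    2    3    4    5    6
  a   1    1    2    3    4    5    6
  f   2    2    2    3    4    5    6
  a   3    3    3    3    4    5    6
  b   4    3    4    4    4    5    6
  e   5    4    4    4    4    5    6
Edit distance = dp[5][6] = 6

6


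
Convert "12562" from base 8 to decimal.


Input: "12562" in base 8
Positional expansion:
  Digit '1' (value 1) x 8^4 = 4096
  Digit '2' (value 2) x 8^3 = 1024
  Digit '5' (value 5) x 8^2 = 320
  Digit '6' (value 6) x 8^1 = 48
  Digit '2' (value 2) x 8^0 = 2
Sum = 5490

5490


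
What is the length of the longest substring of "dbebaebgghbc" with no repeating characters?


Input: "dbebaebgghbc"
Sliding window (track last position of each char):
  Position 0 ('d'): window [0,0] length 1 -- new best
  Position 1 ('b'): window [0,1] length 2 -- new best
  Position 2 ('e'): window [0,2] length 3 -- new best
  Position 3 ('b'): repeat (last at 1), move window start to 2
  Position 3 ('b'): window [2,3] length 2
  Position 4 ('a'): window [2,4] length 3
  Position 5 ('e'): repeat (last at 2), move window start to 3
  Position 5 ('e'): window [3,5] length 3
  Position 6 ('b'): repeat (last at 3), move window start to 4
  Position 6 ('b'): window [4,6] length 3
  Position 7 ('g'): window [4,7] length 4 -- new best
  Position 8 ('g'): repeat (last at 7), move window start to 8
  Position 8 ('g'): window [8,8] length 1
  Position 9 ('h'): window [8,9] length 2
  Position 10 ('b'): window [8,10] length 3
  Position 11 ('c'): window [8,11] length 4
Longest substring with no repeats: "aebg" with length 4

4


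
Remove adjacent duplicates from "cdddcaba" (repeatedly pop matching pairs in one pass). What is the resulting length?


Input: cdddcaba
Stack-based adjacent duplicate removal:
  Read 'c': push. Stack: c
  Read 'd': push. Stack: cd
  Read 'd': matches stack top 'd' => pop. Stack: c
  Read 'd': push. Stack: cd
  Read 'c': push. Stack: cdc
  Read 'a': push. Stack: cdca
  Read 'b': push. Stack: cdcab
  Read 'a': push. Stack: cdcaba
Final stack: "cdcaba" (length 6)

6


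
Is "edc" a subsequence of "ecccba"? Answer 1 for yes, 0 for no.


Check if "edc" is a subsequence of "ecccba"
Greedy scan:
  Position 0 ('e'): matches sub[0] = 'e'
  Position 1 ('c'): no match needed
  Position 2 ('c'): no match needed
  Position 3 ('c'): no match needed
  Position 4 ('b'): no match needed
  Position 5 ('a'): no match needed
Only matched 1/3 characters => not a subsequence

0


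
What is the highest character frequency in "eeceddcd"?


Input: eeceddcd
Character counts:
  'c': 2
  'd': 3
  'e': 3
Maximum frequency: 3

3


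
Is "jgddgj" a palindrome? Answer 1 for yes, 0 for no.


Input: jgddgj
Reversed: jgddgj
  Compare pos 0 ('j') with pos 5 ('j'): match
  Compare pos 1 ('g') with pos 4 ('g'): match
  Compare pos 2 ('d') with pos 3 ('d'): match
Result: palindrome

1


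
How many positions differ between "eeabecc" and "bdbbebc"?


Comparing "eeabecc" and "bdbbebc" position by position:
  Position 0: 'e' vs 'b' => DIFFER
  Position 1: 'e' vs 'd' => DIFFER
  Position 2: 'a' vs 'b' => DIFFER
  Position 3: 'b' vs 'b' => same
  Position 4: 'e' vs 'e' => same
  Position 5: 'c' vs 'b' => DIFFER
  Position 6: 'c' vs 'c' => same
Positions that differ: 4

4


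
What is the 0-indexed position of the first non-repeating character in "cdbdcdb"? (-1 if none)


Input: cdbdcdb
Character frequencies:
  'b': 2
  'c': 2
  'd': 3
Scanning left to right for freq == 1:
  Position 0 ('c'): freq=2, skip
  Position 1 ('d'): freq=3, skip
  Position 2 ('b'): freq=2, skip
  Position 3 ('d'): freq=3, skip
  Position 4 ('c'): freq=2, skip
  Position 5 ('d'): freq=3, skip
  Position 6 ('b'): freq=2, skip
  No unique character found => answer = -1

-1


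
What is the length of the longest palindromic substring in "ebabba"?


Input: "ebabba"
Checking substrings for palindromes:
  [2:6] "abba" (len 4) => palindrome
  [1:4] "bab" (len 3) => palindrome
  [3:5] "bb" (len 2) => palindrome
Longest palindromic substring: "abba" with length 4

4


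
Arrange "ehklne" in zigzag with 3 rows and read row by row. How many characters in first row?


Zigzag "ehklne" into 3 rows:
Placing characters:
  'e' => row 0
  'h' => row 1
  'k' => row 2
  'l' => row 1
  'n' => row 0
  'e' => row 1
Rows:
  Row 0: "en"
  Row 1: "hle"
  Row 2: "k"
First row length: 2

2


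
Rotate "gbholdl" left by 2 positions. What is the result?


Input: "gbholdl", rotate left by 2
First 2 characters: "gb"
Remaining characters: "holdl"
Concatenate remaining + first: "holdl" + "gb" = "holdlgb"

holdlgb


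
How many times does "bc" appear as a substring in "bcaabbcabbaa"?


Searching for "bc" in "bcaabbcabbaa"
Scanning each position:
  Position 0: "bc" => MATCH
  Position 1: "ca" => no
  Position 2: "aa" => no
  Position 3: "ab" => no
  Position 4: "bb" => no
  Position 5: "bc" => MATCH
  Position 6: "ca" => no
  Position 7: "ab" => no
  Position 8: "bb" => no
  Position 9: "ba" => no
  Position 10: "aa" => no
Total occurrences: 2

2


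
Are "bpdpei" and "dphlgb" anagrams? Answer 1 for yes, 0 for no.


Strings: "bpdpei", "dphlgb"
Sorted first:  bdeipp
Sorted second: bdghlp
Differ at position 2: 'e' vs 'g' => not anagrams

0


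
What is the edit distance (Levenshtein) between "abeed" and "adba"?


Computing edit distance: "abeed" -> "adba"
DP table:
           a    d    b    a
      0    1    2    3    4
  a   1    0    1    2    3
  b   2    1    1    1    2
  e   3    2    2    2    2
  e   4    3    3    3    3
  d   5    4    3    4    4
Edit distance = dp[5][4] = 4

4


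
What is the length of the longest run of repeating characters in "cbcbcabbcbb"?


Input: "cbcbcabbcbb"
Scanning for longest run:
  Position 1 ('b'): new char, reset run to 1
  Position 2 ('c'): new char, reset run to 1
  Position 3 ('b'): new char, reset run to 1
  Position 4 ('c'): new char, reset run to 1
  Position 5 ('a'): new char, reset run to 1
  Position 6 ('b'): new char, reset run to 1
  Position 7 ('b'): continues run of 'b', length=2
  Position 8 ('c'): new char, reset run to 1
  Position 9 ('b'): new char, reset run to 1
  Position 10 ('b'): continues run of 'b', length=2
Longest run: 'b' with length 2

2


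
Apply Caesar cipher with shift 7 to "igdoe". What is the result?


Caesar cipher: shift "igdoe" by 7
  'i' (pos 8) + 7 = pos 15 = 'p'
  'g' (pos 6) + 7 = pos 13 = 'n'
  'd' (pos 3) + 7 = pos 10 = 'k'
  'o' (pos 14) + 7 = pos 21 = 'v'
  'e' (pos 4) + 7 = pos 11 = 'l'
Result: pnkvl

pnkvl


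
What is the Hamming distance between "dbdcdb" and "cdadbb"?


Comparing "dbdcdb" and "cdadbb" position by position:
  Position 0: 'd' vs 'c' => differ
  Position 1: 'b' vs 'd' => differ
  Position 2: 'd' vs 'a' => differ
  Position 3: 'c' vs 'd' => differ
  Position 4: 'd' vs 'b' => differ
  Position 5: 'b' vs 'b' => same
Total differences (Hamming distance): 5

5


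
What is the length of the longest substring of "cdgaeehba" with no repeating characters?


Input: "cdgaeehba"
Sliding window (track last position of each char):
  Position 0 ('c'): window [0,0] length 1 -- new best
  Position 1 ('d'): window [0,1] length 2 -- new best
  Position 2 ('g'): window [0,2] length 3 -- new best
  Position 3 ('a'): window [0,3] length 4 -- new best
  Position 4 ('e'): window [0,4] length 5 -- new best
  Position 5 ('e'): repeat (last at 4), move window start to 5
  Position 5 ('e'): window [5,5] length 1
  Position 6 ('h'): window [5,6] length 2
  Position 7 ('b'): window [5,7] length 3
  Position 8 ('a'): window [5,8] length 4
Longest substring with no repeats: "cdgae" with length 5

5


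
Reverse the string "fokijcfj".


Input: fokijcfj
Reading characters right to left:
  Position 7: 'j'
  Position 6: 'f'
  Position 5: 'c'
  Position 4: 'j'
  Position 3: 'i'
  Position 2: 'k'
  Position 1: 'o'
  Position 0: 'f'
Reversed: jfcjikof

jfcjikof


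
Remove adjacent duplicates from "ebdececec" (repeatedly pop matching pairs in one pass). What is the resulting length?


Input: ebdececec
Stack-based adjacent duplicate removal:
  Read 'e': push. Stack: e
  Read 'b': push. Stack: eb
  Read 'd': push. Stack: ebd
  Read 'e': push. Stack: ebde
  Read 'c': push. Stack: ebdec
  Read 'e': push. Stack: ebdece
  Read 'c': push. Stack: ebdecec
  Read 'e': push. Stack: ebdecece
  Read 'c': push. Stack: ebdececec
Final stack: "ebdececec" (length 9)

9


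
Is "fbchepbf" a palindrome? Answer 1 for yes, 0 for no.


Input: fbchepbf
Reversed: fbpehcbf
  Compare pos 0 ('f') with pos 7 ('f'): match
  Compare pos 1 ('b') with pos 6 ('b'): match
  Compare pos 2 ('c') with pos 5 ('p'): MISMATCH
  Compare pos 3 ('h') with pos 4 ('e'): MISMATCH
Result: not a palindrome

0


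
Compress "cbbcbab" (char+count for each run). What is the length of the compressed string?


Input: cbbcbab
Runs:
  'c' x 1 => "c1"
  'b' x 2 => "b2"
  'c' x 1 => "c1"
  'b' x 1 => "b1"
  'a' x 1 => "a1"
  'b' x 1 => "b1"
Compressed: "c1b2c1b1a1b1"
Compressed length: 12

12


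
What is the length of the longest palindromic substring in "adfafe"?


Input: "adfafe"
Checking substrings for palindromes:
  [2:5] "faf" (len 3) => palindrome
Longest palindromic substring: "faf" with length 3

3


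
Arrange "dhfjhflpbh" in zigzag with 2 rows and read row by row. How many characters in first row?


Zigzag "dhfjhflpbh" into 2 rows:
Placing characters:
  'd' => row 0
  'h' => row 1
  'f' => row 0
  'j' => row 1
  'h' => row 0
  'f' => row 1
  'l' => row 0
  'p' => row 1
  'b' => row 0
  'h' => row 1
Rows:
  Row 0: "dfhlb"
  Row 1: "hjfph"
First row length: 5

5


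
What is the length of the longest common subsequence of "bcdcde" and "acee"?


LCS of "bcdcde" and "acee"
DP table:
           a    c    e    e
      0    0    0    0    0
  b   0    0    0    0    0
  c   0    0    1    1    1
  d   0    0    1    1    1
  c   0    0    1    1    1
  d   0    0    1    1    1
  e   0    0    1    2    2
LCS length = dp[6][4] = 2

2


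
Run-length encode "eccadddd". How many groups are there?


Input: eccadddd
Scanning for consecutive runs:
  Group 1: 'e' x 1 (positions 0-0)
  Group 2: 'c' x 2 (positions 1-2)
  Group 3: 'a' x 1 (positions 3-3)
  Group 4: 'd' x 4 (positions 4-7)
Total groups: 4

4


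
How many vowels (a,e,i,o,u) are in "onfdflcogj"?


Input: onfdflcogj
Checking each character:
  'o' at position 0: vowel (running total: 1)
  'n' at position 1: consonant
  'f' at position 2: consonant
  'd' at position 3: consonant
  'f' at position 4: consonant
  'l' at position 5: consonant
  'c' at position 6: consonant
  'o' at position 7: vowel (running total: 2)
  'g' at position 8: consonant
  'j' at position 9: consonant
Total vowels: 2

2


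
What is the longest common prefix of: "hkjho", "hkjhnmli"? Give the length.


Words: hkjho, hkjhnmli
  Position 0: all 'h' => match
  Position 1: all 'k' => match
  Position 2: all 'j' => match
  Position 3: all 'h' => match
  Position 4: ('o', 'n') => mismatch, stop
LCP = "hkjh" (length 4)

4


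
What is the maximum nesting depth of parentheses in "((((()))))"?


Input: "((((()))))"
Tracking depth:
  Position 0 '(': depth becomes 1
  Position 1 '(': depth becomes 2
  Position 2 '(': depth becomes 3
  Position 3 '(': depth becomes 4
  Position 4 '(': depth becomes 5
  Position 5 ')': depth becomes 4
  Position 6 ')': depth becomes 3
  Position 7 ')': depth becomes 2
  Position 8 ')': depth becomes 1
  Position 9 ')': depth becomes 0
Maximum depth reached: 5

5


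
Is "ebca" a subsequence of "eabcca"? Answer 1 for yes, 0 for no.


Check if "ebca" is a subsequence of "eabcca"
Greedy scan:
  Position 0 ('e'): matches sub[0] = 'e'
  Position 1 ('a'): no match needed
  Position 2 ('b'): matches sub[1] = 'b'
  Position 3 ('c'): matches sub[2] = 'c'
  Position 4 ('c'): no match needed
  Position 5 ('a'): matches sub[3] = 'a'
All 4 characters matched => is a subsequence

1


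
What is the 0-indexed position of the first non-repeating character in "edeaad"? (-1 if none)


Input: edeaad
Character frequencies:
  'a': 2
  'd': 2
  'e': 2
Scanning left to right for freq == 1:
  Position 0 ('e'): freq=2, skip
  Position 1 ('d'): freq=2, skip
  Position 2 ('e'): freq=2, skip
  Position 3 ('a'): freq=2, skip
  Position 4 ('a'): freq=2, skip
  Position 5 ('d'): freq=2, skip
  No unique character found => answer = -1

-1


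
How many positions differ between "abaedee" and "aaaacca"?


Comparing "abaedee" and "aaaacca" position by position:
  Position 0: 'a' vs 'a' => same
  Position 1: 'b' vs 'a' => DIFFER
  Position 2: 'a' vs 'a' => same
  Position 3: 'e' vs 'a' => DIFFER
  Position 4: 'd' vs 'c' => DIFFER
  Position 5: 'e' vs 'c' => DIFFER
  Position 6: 'e' vs 'a' => DIFFER
Positions that differ: 5

5


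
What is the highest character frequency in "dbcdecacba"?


Input: dbcdecacba
Character counts:
  'a': 2
  'b': 2
  'c': 3
  'd': 2
  'e': 1
Maximum frequency: 3

3


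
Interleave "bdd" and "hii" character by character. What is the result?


Interleaving "bdd" and "hii":
  Position 0: 'b' from first, 'h' from second => "bh"
  Position 1: 'd' from first, 'i' from second => "di"
  Position 2: 'd' from first, 'i' from second => "di"
Result: bhdidi

bhdidi


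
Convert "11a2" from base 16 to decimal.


Input: "11a2" in base 16
Positional expansion:
  Digit '1' (value 1) x 16^3 = 4096
  Digit '1' (value 1) x 16^2 = 256
  Digit 'a' (value 10) x 16^1 = 160
  Digit '2' (value 2) x 16^0 = 2
Sum = 4514

4514


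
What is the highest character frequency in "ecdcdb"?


Input: ecdcdb
Character counts:
  'b': 1
  'c': 2
  'd': 2
  'e': 1
Maximum frequency: 2

2


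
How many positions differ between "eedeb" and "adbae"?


Comparing "eedeb" and "adbae" position by position:
  Position 0: 'e' vs 'a' => DIFFER
  Position 1: 'e' vs 'd' => DIFFER
  Position 2: 'd' vs 'b' => DIFFER
  Position 3: 'e' vs 'a' => DIFFER
  Position 4: 'b' vs 'e' => DIFFER
Positions that differ: 5

5


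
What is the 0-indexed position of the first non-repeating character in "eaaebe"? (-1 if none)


Input: eaaebe
Character frequencies:
  'a': 2
  'b': 1
  'e': 3
Scanning left to right for freq == 1:
  Position 0 ('e'): freq=3, skip
  Position 1 ('a'): freq=2, skip
  Position 2 ('a'): freq=2, skip
  Position 3 ('e'): freq=3, skip
  Position 4 ('b'): unique! => answer = 4

4


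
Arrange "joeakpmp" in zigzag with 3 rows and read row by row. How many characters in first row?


Zigzag "joeakpmp" into 3 rows:
Placing characters:
  'j' => row 0
  'o' => row 1
  'e' => row 2
  'a' => row 1
  'k' => row 0
  'p' => row 1
  'm' => row 2
  'p' => row 1
Rows:
  Row 0: "jk"
  Row 1: "oapp"
  Row 2: "em"
First row length: 2

2


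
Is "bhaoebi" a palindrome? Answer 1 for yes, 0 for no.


Input: bhaoebi
Reversed: ibeoahb
  Compare pos 0 ('b') with pos 6 ('i'): MISMATCH
  Compare pos 1 ('h') with pos 5 ('b'): MISMATCH
  Compare pos 2 ('a') with pos 4 ('e'): MISMATCH
Result: not a palindrome

0


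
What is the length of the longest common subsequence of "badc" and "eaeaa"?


LCS of "badc" and "eaeaa"
DP table:
           e    a    e    a    a
      0    0    0    0    0    0
  b   0    0    0    0    0    0
  a   0    0    1    1    1    1
  d   0    0    1    1    1    1
  c   0    0    1    1    1    1
LCS length = dp[4][5] = 1

1


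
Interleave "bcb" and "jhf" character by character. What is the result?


Interleaving "bcb" and "jhf":
  Position 0: 'b' from first, 'j' from second => "bj"
  Position 1: 'c' from first, 'h' from second => "ch"
  Position 2: 'b' from first, 'f' from second => "bf"
Result: bjchbf

bjchbf


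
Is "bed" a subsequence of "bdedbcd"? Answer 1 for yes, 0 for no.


Check if "bed" is a subsequence of "bdedbcd"
Greedy scan:
  Position 0 ('b'): matches sub[0] = 'b'
  Position 1 ('d'): no match needed
  Position 2 ('e'): matches sub[1] = 'e'
  Position 3 ('d'): matches sub[2] = 'd'
  Position 4 ('b'): no match needed
  Position 5 ('c'): no match needed
  Position 6 ('d'): no match needed
All 3 characters matched => is a subsequence

1


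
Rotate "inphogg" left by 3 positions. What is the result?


Input: "inphogg", rotate left by 3
First 3 characters: "inp"
Remaining characters: "hogg"
Concatenate remaining + first: "hogg" + "inp" = "hogginp"

hogginp


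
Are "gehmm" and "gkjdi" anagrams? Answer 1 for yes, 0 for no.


Strings: "gehmm", "gkjdi"
Sorted first:  eghmm
Sorted second: dgijk
Differ at position 0: 'e' vs 'd' => not anagrams

0


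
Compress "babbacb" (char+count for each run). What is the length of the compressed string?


Input: babbacb
Runs:
  'b' x 1 => "b1"
  'a' x 1 => "a1"
  'b' x 2 => "b2"
  'a' x 1 => "a1"
  'c' x 1 => "c1"
  'b' x 1 => "b1"
Compressed: "b1a1b2a1c1b1"
Compressed length: 12

12


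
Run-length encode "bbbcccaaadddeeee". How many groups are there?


Input: bbbcccaaadddeeee
Scanning for consecutive runs:
  Group 1: 'b' x 3 (positions 0-2)
  Group 2: 'c' x 3 (positions 3-5)
  Group 3: 'a' x 3 (positions 6-8)
  Group 4: 'd' x 3 (positions 9-11)
  Group 5: 'e' x 4 (positions 12-15)
Total groups: 5

5


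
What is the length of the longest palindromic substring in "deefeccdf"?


Input: "deefeccdf"
Checking substrings for palindromes:
  [2:5] "efe" (len 3) => palindrome
  [1:3] "ee" (len 2) => palindrome
  [5:7] "cc" (len 2) => palindrome
Longest palindromic substring: "efe" with length 3

3


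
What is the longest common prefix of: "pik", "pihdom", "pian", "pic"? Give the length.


Words: pik, pihdom, pian, pic
  Position 0: all 'p' => match
  Position 1: all 'i' => match
  Position 2: ('k', 'h', 'a', 'c') => mismatch, stop
LCP = "pi" (length 2)

2


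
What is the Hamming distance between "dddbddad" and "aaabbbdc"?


Comparing "dddbddad" and "aaabbbdc" position by position:
  Position 0: 'd' vs 'a' => differ
  Position 1: 'd' vs 'a' => differ
  Position 2: 'd' vs 'a' => differ
  Position 3: 'b' vs 'b' => same
  Position 4: 'd' vs 'b' => differ
  Position 5: 'd' vs 'b' => differ
  Position 6: 'a' vs 'd' => differ
  Position 7: 'd' vs 'c' => differ
Total differences (Hamming distance): 7

7


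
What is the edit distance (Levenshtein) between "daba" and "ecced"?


Computing edit distance: "daba" -> "ecced"
DP table:
           e    c    c    e    d
      0    1    2    3    4    5
  d   1    1    2    3    4    4
  a   2    2    2    3    4    5
  b   3    3    3    3    4    5
  a   4    4    4    4    4    5
Edit distance = dp[4][5] = 5

5


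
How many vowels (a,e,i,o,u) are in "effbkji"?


Input: effbkji
Checking each character:
  'e' at position 0: vowel (running total: 1)
  'f' at position 1: consonant
  'f' at position 2: consonant
  'b' at position 3: consonant
  'k' at position 4: consonant
  'j' at position 5: consonant
  'i' at position 6: vowel (running total: 2)
Total vowels: 2

2


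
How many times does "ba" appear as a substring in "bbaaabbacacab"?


Searching for "ba" in "bbaaabbacacab"
Scanning each position:
  Position 0: "bb" => no
  Position 1: "ba" => MATCH
  Position 2: "aa" => no
  Position 3: "aa" => no
  Position 4: "ab" => no
  Position 5: "bb" => no
  Position 6: "ba" => MATCH
  Position 7: "ac" => no
  Position 8: "ca" => no
  Position 9: "ac" => no
  Position 10: "ca" => no
  Position 11: "ab" => no
Total occurrences: 2

2


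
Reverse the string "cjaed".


Input: cjaed
Reading characters right to left:
  Position 4: 'd'
  Position 3: 'e'
  Position 2: 'a'
  Position 1: 'j'
  Position 0: 'c'
Reversed: deajc

deajc


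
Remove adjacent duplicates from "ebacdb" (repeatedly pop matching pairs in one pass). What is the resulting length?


Input: ebacdb
Stack-based adjacent duplicate removal:
  Read 'e': push. Stack: e
  Read 'b': push. Stack: eb
  Read 'a': push. Stack: eba
  Read 'c': push. Stack: ebac
  Read 'd': push. Stack: ebacd
  Read 'b': push. Stack: ebacdb
Final stack: "ebacdb" (length 6)

6


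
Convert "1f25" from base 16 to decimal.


Input: "1f25" in base 16
Positional expansion:
  Digit '1' (value 1) x 16^3 = 4096
  Digit 'f' (value 15) x 16^2 = 3840
  Digit '2' (value 2) x 16^1 = 32
  Digit '5' (value 5) x 16^0 = 5
Sum = 7973

7973


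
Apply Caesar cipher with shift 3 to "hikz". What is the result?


Caesar cipher: shift "hikz" by 3
  'h' (pos 7) + 3 = pos 10 = 'k'
  'i' (pos 8) + 3 = pos 11 = 'l'
  'k' (pos 10) + 3 = pos 13 = 'n'
  'z' (pos 25) + 3 = pos 2 = 'c'
Result: klnc

klnc


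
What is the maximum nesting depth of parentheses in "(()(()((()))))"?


Input: "(()(()((()))))"
Tracking depth:
  Position 0 '(': depth becomes 1
  Position 1 '(': depth becomes 2
  Position 2 ')': depth becomes 1
  Position 3 '(': depth becomes 2
  Position 4 '(': depth becomes 3
  Position 5 ')': depth becomes 2
  Position 6 '(': depth becomes 3
  Position 7 '(': depth becomes 4
  Position 8 '(': depth becomes 5
  Position 9 ')': depth becomes 4
  Position 10 ')': depth becomes 3
  Position 11 ')': depth becomes 2
  Position 12 ')': depth becomes 1
  Position 13 ')': depth becomes 0
Maximum depth reached: 5

5


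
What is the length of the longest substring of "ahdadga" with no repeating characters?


Input: "ahdadga"
Sliding window (track last position of each char):
  Position 0 ('a'): window [0,0] length 1 -- new best
  Position 1 ('h'): window [0,1] length 2 -- new best
  Position 2 ('d'): window [0,2] length 3 -- new best
  Position 3 ('a'): repeat (last at 0), move window start to 1
  Position 3 ('a'): window [1,3] length 3
  Position 4 ('d'): repeat (last at 2), move window start to 3
  Position 4 ('d'): window [3,4] length 2
  Position 5 ('g'): window [3,5] length 3
  Position 6 ('a'): repeat (last at 3), move window start to 4
  Position 6 ('a'): window [4,6] length 3
Longest substring with no repeats: "ahd" with length 3

3


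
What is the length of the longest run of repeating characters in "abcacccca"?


Input: "abcacccca"
Scanning for longest run:
  Position 1 ('b'): new char, reset run to 1
  Position 2 ('c'): new char, reset run to 1
  Position 3 ('a'): new char, reset run to 1
  Position 4 ('c'): new char, reset run to 1
  Position 5 ('c'): continues run of 'c', length=2
  Position 6 ('c'): continues run of 'c', length=3
  Position 7 ('c'): continues run of 'c', length=4
  Position 8 ('a'): new char, reset run to 1
Longest run: 'c' with length 4

4


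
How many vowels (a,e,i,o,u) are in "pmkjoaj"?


Input: pmkjoaj
Checking each character:
  'p' at position 0: consonant
  'm' at position 1: consonant
  'k' at position 2: consonant
  'j' at position 3: consonant
  'o' at position 4: vowel (running total: 1)
  'a' at position 5: vowel (running total: 2)
  'j' at position 6: consonant
Total vowels: 2

2


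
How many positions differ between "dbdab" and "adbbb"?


Comparing "dbdab" and "adbbb" position by position:
  Position 0: 'd' vs 'a' => DIFFER
  Position 1: 'b' vs 'd' => DIFFER
  Position 2: 'd' vs 'b' => DIFFER
  Position 3: 'a' vs 'b' => DIFFER
  Position 4: 'b' vs 'b' => same
Positions that differ: 4

4


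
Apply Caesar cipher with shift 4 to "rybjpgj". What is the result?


Caesar cipher: shift "rybjpgj" by 4
  'r' (pos 17) + 4 = pos 21 = 'v'
  'y' (pos 24) + 4 = pos 2 = 'c'
  'b' (pos 1) + 4 = pos 5 = 'f'
  'j' (pos 9) + 4 = pos 13 = 'n'
  'p' (pos 15) + 4 = pos 19 = 't'
  'g' (pos 6) + 4 = pos 10 = 'k'
  'j' (pos 9) + 4 = pos 13 = 'n'
Result: vcfntkn

vcfntkn


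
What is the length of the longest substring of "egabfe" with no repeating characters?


Input: "egabfe"
Sliding window (track last position of each char):
  Position 0 ('e'): window [0,0] length 1 -- new best
  Position 1 ('g'): window [0,1] length 2 -- new best
  Position 2 ('a'): window [0,2] length 3 -- new best
  Position 3 ('b'): window [0,3] length 4 -- new best
  Position 4 ('f'): window [0,4] length 5 -- new best
  Position 5 ('e'): repeat (last at 0), move window start to 1
  Position 5 ('e'): window [1,5] length 5
Longest substring with no repeats: "egabf" with length 5

5


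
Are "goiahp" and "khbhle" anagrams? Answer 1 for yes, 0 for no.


Strings: "goiahp", "khbhle"
Sorted first:  aghiop
Sorted second: behhkl
Differ at position 0: 'a' vs 'b' => not anagrams

0


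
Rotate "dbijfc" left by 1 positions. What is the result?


Input: "dbijfc", rotate left by 1
First 1 characters: "d"
Remaining characters: "bijfc"
Concatenate remaining + first: "bijfc" + "d" = "bijfcd"

bijfcd


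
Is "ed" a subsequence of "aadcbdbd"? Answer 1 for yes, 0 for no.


Check if "ed" is a subsequence of "aadcbdbd"
Greedy scan:
  Position 0 ('a'): no match needed
  Position 1 ('a'): no match needed
  Position 2 ('d'): no match needed
  Position 3 ('c'): no match needed
  Position 4 ('b'): no match needed
  Position 5 ('d'): no match needed
  Position 6 ('b'): no match needed
  Position 7 ('d'): no match needed
Only matched 0/2 characters => not a subsequence

0


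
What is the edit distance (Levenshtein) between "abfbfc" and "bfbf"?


Computing edit distance: "abfbfc" -> "bfbf"
DP table:
           b    f    b    f
      0    1    2    3    4
  a   1    1    2    3    4
  b   2    1    2    2    3
  f   3    2    1    2    2
  b   4    3    2    1    2
  f   5    4    3    2    1
  c   6    5    4    3    2
Edit distance = dp[6][4] = 2

2


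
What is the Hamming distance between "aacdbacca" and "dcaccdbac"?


Comparing "aacdbacca" and "dcaccdbac" position by position:
  Position 0: 'a' vs 'd' => differ
  Position 1: 'a' vs 'c' => differ
  Position 2: 'c' vs 'a' => differ
  Position 3: 'd' vs 'c' => differ
  Position 4: 'b' vs 'c' => differ
  Position 5: 'a' vs 'd' => differ
  Position 6: 'c' vs 'b' => differ
  Position 7: 'c' vs 'a' => differ
  Position 8: 'a' vs 'c' => differ
Total differences (Hamming distance): 9

9


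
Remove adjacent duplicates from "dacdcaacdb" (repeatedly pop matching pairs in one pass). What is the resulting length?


Input: dacdcaacdb
Stack-based adjacent duplicate removal:
  Read 'd': push. Stack: d
  Read 'a': push. Stack: da
  Read 'c': push. Stack: dac
  Read 'd': push. Stack: dacd
  Read 'c': push. Stack: dacdc
  Read 'a': push. Stack: dacdca
  Read 'a': matches stack top 'a' => pop. Stack: dacdc
  Read 'c': matches stack top 'c' => pop. Stack: dacd
  Read 'd': matches stack top 'd' => pop. Stack: dac
  Read 'b': push. Stack: dacb
Final stack: "dacb" (length 4)

4


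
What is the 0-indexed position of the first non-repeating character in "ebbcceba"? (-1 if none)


Input: ebbcceba
Character frequencies:
  'a': 1
  'b': 3
  'c': 2
  'e': 2
Scanning left to right for freq == 1:
  Position 0 ('e'): freq=2, skip
  Position 1 ('b'): freq=3, skip
  Position 2 ('b'): freq=3, skip
  Position 3 ('c'): freq=2, skip
  Position 4 ('c'): freq=2, skip
  Position 5 ('e'): freq=2, skip
  Position 6 ('b'): freq=3, skip
  Position 7 ('a'): unique! => answer = 7

7


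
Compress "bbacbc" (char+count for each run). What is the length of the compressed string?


Input: bbacbc
Runs:
  'b' x 2 => "b2"
  'a' x 1 => "a1"
  'c' x 1 => "c1"
  'b' x 1 => "b1"
  'c' x 1 => "c1"
Compressed: "b2a1c1b1c1"
Compressed length: 10

10


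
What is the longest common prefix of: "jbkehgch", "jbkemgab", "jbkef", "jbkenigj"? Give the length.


Words: jbkehgch, jbkemgab, jbkef, jbkenigj
  Position 0: all 'j' => match
  Position 1: all 'b' => match
  Position 2: all 'k' => match
  Position 3: all 'e' => match
  Position 4: ('h', 'm', 'f', 'n') => mismatch, stop
LCP = "jbke" (length 4)

4


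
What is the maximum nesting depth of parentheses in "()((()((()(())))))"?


Input: "()((()((()(())))))"
Tracking depth:
  Position 0 '(': depth becomes 1
  Position 1 ')': depth becomes 0
  Position 2 '(': depth becomes 1
  Position 3 '(': depth becomes 2
  Position 4 '(': depth becomes 3
  Position 5 ')': depth becomes 2
  Position 6 '(': depth becomes 3
  Position 7 '(': depth becomes 4
  Position 8 '(': depth becomes 5
  Position 9 ')': depth becomes 4
  Position 10 '(': depth becomes 5
  Position 11 '(': depth becomes 6
  Position 12 ')': depth becomes 5
  Position 13 ')': depth becomes 4
  Position 14 ')': depth becomes 3
  Position 15 ')': depth becomes 2
  Position 16 ')': depth becomes 1
  Position 17 ')': depth becomes 0
Maximum depth reached: 6

6


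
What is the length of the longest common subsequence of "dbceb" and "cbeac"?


LCS of "dbceb" and "cbeac"
DP table:
           c    b    e    a    c
      0    0    0    0    0    0
  d   0    0    0    0    0    0
  b   0    0    1    1    1    1
  c   0    1    1    1    1    2
  e   0    1    1    2    2    2
  b   0    1    2    2    2    2
LCS length = dp[5][5] = 2

2


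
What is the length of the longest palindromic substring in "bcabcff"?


Input: "bcabcff"
Checking substrings for palindromes:
  [5:7] "ff" (len 2) => palindrome
Longest palindromic substring: "ff" with length 2

2


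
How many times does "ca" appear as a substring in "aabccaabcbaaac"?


Searching for "ca" in "aabccaabcbaaac"
Scanning each position:
  Position 0: "aa" => no
  Position 1: "ab" => no
  Position 2: "bc" => no
  Position 3: "cc" => no
  Position 4: "ca" => MATCH
  Position 5: "aa" => no
  Position 6: "ab" => no
  Position 7: "bc" => no
  Position 8: "cb" => no
  Position 9: "ba" => no
  Position 10: "aa" => no
  Position 11: "aa" => no
  Position 12: "ac" => no
Total occurrences: 1

1


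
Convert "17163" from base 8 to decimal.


Input: "17163" in base 8
Positional expansion:
  Digit '1' (value 1) x 8^4 = 4096
  Digit '7' (value 7) x 8^3 = 3584
  Digit '1' (value 1) x 8^2 = 64
  Digit '6' (value 6) x 8^1 = 48
  Digit '3' (value 3) x 8^0 = 3
Sum = 7795

7795


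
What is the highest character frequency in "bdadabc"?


Input: bdadabc
Character counts:
  'a': 2
  'b': 2
  'c': 1
  'd': 2
Maximum frequency: 2

2


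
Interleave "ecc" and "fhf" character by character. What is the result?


Interleaving "ecc" and "fhf":
  Position 0: 'e' from first, 'f' from second => "ef"
  Position 1: 'c' from first, 'h' from second => "ch"
  Position 2: 'c' from first, 'f' from second => "cf"
Result: efchcf

efchcf


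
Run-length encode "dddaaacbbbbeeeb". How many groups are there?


Input: dddaaacbbbbeeeb
Scanning for consecutive runs:
  Group 1: 'd' x 3 (positions 0-2)
  Group 2: 'a' x 3 (positions 3-5)
  Group 3: 'c' x 1 (positions 6-6)
  Group 4: 'b' x 4 (positions 7-10)
  Group 5: 'e' x 3 (positions 11-13)
  Group 6: 'b' x 1 (positions 14-14)
Total groups: 6

6


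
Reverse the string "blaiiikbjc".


Input: blaiiikbjc
Reading characters right to left:
  Position 9: 'c'
  Position 8: 'j'
  Position 7: 'b'
  Position 6: 'k'
  Position 5: 'i'
  Position 4: 'i'
  Position 3: 'i'
  Position 2: 'a'
  Position 1: 'l'
  Position 0: 'b'
Reversed: cjbkiiialb

cjbkiiialb


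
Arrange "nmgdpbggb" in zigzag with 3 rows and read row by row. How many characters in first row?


Zigzag "nmgdpbggb" into 3 rows:
Placing characters:
  'n' => row 0
  'm' => row 1
  'g' => row 2
  'd' => row 1
  'p' => row 0
  'b' => row 1
  'g' => row 2
  'g' => row 1
  'b' => row 0
Rows:
  Row 0: "npb"
  Row 1: "mdbg"
  Row 2: "gg"
First row length: 3

3


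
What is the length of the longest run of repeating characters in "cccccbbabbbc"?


Input: "cccccbbabbbc"
Scanning for longest run:
  Position 1 ('c'): continues run of 'c', length=2
  Position 2 ('c'): continues run of 'c', length=3
  Position 3 ('c'): continues run of 'c', length=4
  Position 4 ('c'): continues run of 'c', length=5
  Position 5 ('b'): new char, reset run to 1
  Position 6 ('b'): continues run of 'b', length=2
  Position 7 ('a'): new char, reset run to 1
  Position 8 ('b'): new char, reset run to 1
  Position 9 ('b'): continues run of 'b', length=2
  Position 10 ('b'): continues run of 'b', length=3
  Position 11 ('c'): new char, reset run to 1
Longest run: 'c' with length 5

5


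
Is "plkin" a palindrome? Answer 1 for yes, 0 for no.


Input: plkin
Reversed: niklp
  Compare pos 0 ('p') with pos 4 ('n'): MISMATCH
  Compare pos 1 ('l') with pos 3 ('i'): MISMATCH
Result: not a palindrome

0


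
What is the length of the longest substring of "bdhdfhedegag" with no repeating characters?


Input: "bdhdfhedegag"
Sliding window (track last position of each char):
  Position 0 ('b'): window [0,0] length 1 -- new best
  Position 1 ('d'): window [0,1] length 2 -- new best
  Position 2 ('h'): window [0,2] length 3 -- new best
  Position 3 ('d'): repeat (last at 1), move window start to 2
  Position 3 ('d'): window [2,3] length 2
  Position 4 ('f'): window [2,4] length 3
  Position 5 ('h'): repeat (last at 2), move window start to 3
  Position 5 ('h'): window [3,5] length 3
  Position 6 ('e'): window [3,6] length 4 -- new best
  Position 7 ('d'): repeat (last at 3), move window start to 4
  Position 7 ('d'): window [4,7] length 4
  Position 8 ('e'): repeat (last at 6), move window start to 7
  Position 8 ('e'): window [7,8] length 2
  Position 9 ('g'): window [7,9] length 3
  Position 10 ('a'): window [7,10] length 4
  Position 11 ('g'): repeat (last at 9), move window start to 10
  Position 11 ('g'): window [10,11] length 2
Longest substring with no repeats: "dfhe" with length 4

4
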